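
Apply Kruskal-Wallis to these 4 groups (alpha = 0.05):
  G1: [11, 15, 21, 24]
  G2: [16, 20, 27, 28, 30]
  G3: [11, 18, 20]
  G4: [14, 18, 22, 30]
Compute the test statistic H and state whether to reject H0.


Step 1: Combine all N = 16 observations and assign midranks.
sorted (value, group, rank): (11,G1,1.5), (11,G3,1.5), (14,G4,3), (15,G1,4), (16,G2,5), (18,G3,6.5), (18,G4,6.5), (20,G2,8.5), (20,G3,8.5), (21,G1,10), (22,G4,11), (24,G1,12), (27,G2,13), (28,G2,14), (30,G2,15.5), (30,G4,15.5)
Step 2: Sum ranks within each group.
R_1 = 27.5 (n_1 = 4)
R_2 = 56 (n_2 = 5)
R_3 = 16.5 (n_3 = 3)
R_4 = 36 (n_4 = 4)
Step 3: H = 12/(N(N+1)) * sum(R_i^2/n_i) - 3(N+1)
     = 12/(16*17) * (27.5^2/4 + 56^2/5 + 16.5^2/3 + 36^2/4) - 3*17
     = 0.044118 * 1231.01 - 51
     = 3.309375.
Step 4: Ties present; correction factor C = 1 - 24/(16^3 - 16) = 0.994118. Corrected H = 3.309375 / 0.994118 = 3.328957.
Step 5: Under H0, H ~ chi^2(3); p-value = 0.343633.
Step 6: alpha = 0.05. fail to reject H0.

H = 3.3290, df = 3, p = 0.343633, fail to reject H0.


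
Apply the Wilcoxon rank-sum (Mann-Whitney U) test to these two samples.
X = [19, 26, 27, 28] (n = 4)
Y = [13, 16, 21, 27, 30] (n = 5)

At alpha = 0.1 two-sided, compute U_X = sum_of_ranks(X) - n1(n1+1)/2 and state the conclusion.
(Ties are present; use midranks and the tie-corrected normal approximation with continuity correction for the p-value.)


Step 1: Combine and sort all 9 observations; assign midranks.
sorted (value, group): (13,Y), (16,Y), (19,X), (21,Y), (26,X), (27,X), (27,Y), (28,X), (30,Y)
ranks: 13->1, 16->2, 19->3, 21->4, 26->5, 27->6.5, 27->6.5, 28->8, 30->9
Step 2: Rank sum for X: R1 = 3 + 5 + 6.5 + 8 = 22.5.
Step 3: U_X = R1 - n1(n1+1)/2 = 22.5 - 4*5/2 = 22.5 - 10 = 12.5.
       U_Y = n1*n2 - U_X = 20 - 12.5 = 7.5.
Step 4: Ties are present, so use the tie-corrected normal approximation (with continuity correction) for the p-value.
Step 5: p-value = 0.622753; compare to alpha = 0.1. fail to reject H0.

U_X = 12.5, p = 0.622753, fail to reject H0 at alpha = 0.1.


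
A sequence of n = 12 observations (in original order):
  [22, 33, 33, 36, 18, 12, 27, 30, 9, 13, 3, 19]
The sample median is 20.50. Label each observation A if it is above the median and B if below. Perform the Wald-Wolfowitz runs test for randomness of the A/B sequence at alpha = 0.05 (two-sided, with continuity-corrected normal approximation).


Step 1: Compute median = 20.50; label A = above, B = below.
Labels in order: AAAABBAABBBB  (n_A = 6, n_B = 6)
Step 2: Count runs R = 4.
Step 3: Under H0 (random ordering), E[R] = 2*n_A*n_B/(n_A+n_B) + 1 = 2*6*6/12 + 1 = 7.0000.
        Var[R] = 2*n_A*n_B*(2*n_A*n_B - n_A - n_B) / ((n_A+n_B)^2 * (n_A+n_B-1)) = 4320/1584 = 2.7273.
        SD[R] = 1.6514.
Step 4: Continuity-corrected z = (R + 0.5 - E[R]) / SD[R] = (4 + 0.5 - 7.0000) / 1.6514 = -1.5138.
Step 5: Two-sided p-value via normal approximation = 2*(1 - Phi(|z|)) = 0.130070.
Step 6: alpha = 0.05. fail to reject H0.

R = 4, z = -1.5138, p = 0.130070, fail to reject H0.


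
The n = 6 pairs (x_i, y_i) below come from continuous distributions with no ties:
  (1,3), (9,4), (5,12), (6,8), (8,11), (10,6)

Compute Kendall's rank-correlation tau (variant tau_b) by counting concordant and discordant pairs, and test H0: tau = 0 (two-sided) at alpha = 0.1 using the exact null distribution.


Step 1: Enumerate the 15 unordered pairs (i,j) with i<j and classify each by sign(x_j-x_i) * sign(y_j-y_i).
  (1,2):dx=+8,dy=+1->C; (1,3):dx=+4,dy=+9->C; (1,4):dx=+5,dy=+5->C; (1,5):dx=+7,dy=+8->C
  (1,6):dx=+9,dy=+3->C; (2,3):dx=-4,dy=+8->D; (2,4):dx=-3,dy=+4->D; (2,5):dx=-1,dy=+7->D
  (2,6):dx=+1,dy=+2->C; (3,4):dx=+1,dy=-4->D; (3,5):dx=+3,dy=-1->D; (3,6):dx=+5,dy=-6->D
  (4,5):dx=+2,dy=+3->C; (4,6):dx=+4,dy=-2->D; (5,6):dx=+2,dy=-5->D
Step 2: C = 7, D = 8, total pairs = 15.
Step 3: tau = (C - D)/(n(n-1)/2) = (7 - 8)/15 = -0.066667.
Step 4: Exact two-sided p-value (enumerate n! = 720 permutations of y under H0): p = 1.000000.
Step 5: alpha = 0.1. fail to reject H0.

tau_b = -0.0667 (C=7, D=8), p = 1.000000, fail to reject H0.


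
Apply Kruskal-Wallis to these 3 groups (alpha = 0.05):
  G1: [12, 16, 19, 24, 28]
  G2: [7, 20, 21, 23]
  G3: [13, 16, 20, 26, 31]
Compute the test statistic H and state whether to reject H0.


Step 1: Combine all N = 14 observations and assign midranks.
sorted (value, group, rank): (7,G2,1), (12,G1,2), (13,G3,3), (16,G1,4.5), (16,G3,4.5), (19,G1,6), (20,G2,7.5), (20,G3,7.5), (21,G2,9), (23,G2,10), (24,G1,11), (26,G3,12), (28,G1,13), (31,G3,14)
Step 2: Sum ranks within each group.
R_1 = 36.5 (n_1 = 5)
R_2 = 27.5 (n_2 = 4)
R_3 = 41 (n_3 = 5)
Step 3: H = 12/(N(N+1)) * sum(R_i^2/n_i) - 3(N+1)
     = 12/(14*15) * (36.5^2/5 + 27.5^2/4 + 41^2/5) - 3*15
     = 0.057143 * 791.712 - 45
     = 0.240714.
Step 4: Ties present; correction factor C = 1 - 12/(14^3 - 14) = 0.995604. Corrected H = 0.240714 / 0.995604 = 0.241777.
Step 5: Under H0, H ~ chi^2(2); p-value = 0.886133.
Step 6: alpha = 0.05. fail to reject H0.

H = 0.2418, df = 2, p = 0.886133, fail to reject H0.


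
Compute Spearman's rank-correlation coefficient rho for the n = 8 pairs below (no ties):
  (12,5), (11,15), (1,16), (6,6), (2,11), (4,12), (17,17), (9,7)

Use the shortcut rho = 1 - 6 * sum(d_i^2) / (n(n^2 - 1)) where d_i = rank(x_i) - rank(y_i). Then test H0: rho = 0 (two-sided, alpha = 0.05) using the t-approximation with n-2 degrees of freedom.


Step 1: Rank x and y separately (midranks; no ties here).
rank(x): 12->7, 11->6, 1->1, 6->4, 2->2, 4->3, 17->8, 9->5
rank(y): 5->1, 15->6, 16->7, 6->2, 11->4, 12->5, 17->8, 7->3
Step 2: d_i = R_x(i) - R_y(i); compute d_i^2.
  (7-1)^2=36, (6-6)^2=0, (1-7)^2=36, (4-2)^2=4, (2-4)^2=4, (3-5)^2=4, (8-8)^2=0, (5-3)^2=4
sum(d^2) = 88.
Step 3: rho = 1 - 6*88 / (8*(8^2 - 1)) = 1 - 528/504 = -0.047619.
Step 4: Under H0, t = rho * sqrt((n-2)/(1-rho^2)) = -0.1168 ~ t(6).
Step 5: Two-sided p-value from the t-distribution with 6 df = 0.910849.
Step 6: alpha = 0.05. fail to reject H0.

rho = -0.0476, p = 0.910849, fail to reject H0 at alpha = 0.05.


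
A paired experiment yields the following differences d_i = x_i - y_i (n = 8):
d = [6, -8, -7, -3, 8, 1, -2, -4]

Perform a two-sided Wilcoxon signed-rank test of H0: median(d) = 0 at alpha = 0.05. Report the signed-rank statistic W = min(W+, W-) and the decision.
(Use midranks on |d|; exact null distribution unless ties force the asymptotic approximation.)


Step 1: Drop any zero differences (none here) and take |d_i|.
|d| = [6, 8, 7, 3, 8, 1, 2, 4]
Step 2: Midrank |d_i| (ties get averaged ranks).
ranks: |6|->5, |8|->7.5, |7|->6, |3|->3, |8|->7.5, |1|->1, |2|->2, |4|->4
Step 3: Attach original signs; sum ranks with positive sign and with negative sign.
W+ = 5 + 7.5 + 1 = 13.5
W- = 7.5 + 6 + 3 + 2 + 4 = 22.5
(Check: W+ + W- = 36 should equal n(n+1)/2 = 36.)
Step 4: Test statistic W = min(W+, W-) = 13.5.
Step 5: Ties in |d|, so use the tie-corrected normal approximation.
        E[W] = n(n+1)/4 = 8*9/4 = 18.
        Tie groups: |d|=8 (t=2); sum(t^3 - t) = 6.
        Var[W] = n(n+1)(2n+1)/24 - sum(t^3-t)/48 = 1224/24 - 6/48 = 50.875.
        z = (W - E[W]) / sqrt(Var[W]) = (13.5 - 18) / 7.1327 = -0.6309.
        Two-sided p = 2*Phi(z) = 0.528106.
Step 6: alpha = 0.05. fail to reject H0.

W+ = 13.5, W- = 22.5, W = min = 13.5, p = 0.528106, fail to reject H0.


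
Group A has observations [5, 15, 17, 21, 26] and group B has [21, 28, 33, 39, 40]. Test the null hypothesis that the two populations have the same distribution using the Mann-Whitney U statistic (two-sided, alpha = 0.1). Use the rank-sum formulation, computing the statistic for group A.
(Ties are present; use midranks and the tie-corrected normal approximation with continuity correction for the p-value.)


Step 1: Combine and sort all 10 observations; assign midranks.
sorted (value, group): (5,X), (15,X), (17,X), (21,X), (21,Y), (26,X), (28,Y), (33,Y), (39,Y), (40,Y)
ranks: 5->1, 15->2, 17->3, 21->4.5, 21->4.5, 26->6, 28->7, 33->8, 39->9, 40->10
Step 2: Rank sum for X: R1 = 1 + 2 + 3 + 4.5 + 6 = 16.5.
Step 3: U_X = R1 - n1(n1+1)/2 = 16.5 - 5*6/2 = 16.5 - 15 = 1.5.
       U_Y = n1*n2 - U_X = 25 - 1.5 = 23.5.
Step 4: Ties are present, so use the tie-corrected normal approximation (with continuity correction) for the p-value.
Step 5: p-value = 0.027803; compare to alpha = 0.1. reject H0.

U_X = 1.5, p = 0.027803, reject H0 at alpha = 0.1.


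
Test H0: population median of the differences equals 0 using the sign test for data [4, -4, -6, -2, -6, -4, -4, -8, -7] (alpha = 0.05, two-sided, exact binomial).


Step 1: Discard zero differences. Original n = 9; n_eff = number of nonzero differences = 9.
Nonzero differences (with sign): +4, -4, -6, -2, -6, -4, -4, -8, -7
Step 2: Count signs: positive = 1, negative = 8.
Step 3: Under H0: P(positive) = 0.5, so the number of positives S ~ Bin(9, 0.5).
Step 4: Two-sided exact p-value = sum of Bin(9,0.5) probabilities at or below the observed probability = 0.039062.
Step 5: alpha = 0.05. reject H0.

n_eff = 9, pos = 1, neg = 8, p = 0.039062, reject H0.


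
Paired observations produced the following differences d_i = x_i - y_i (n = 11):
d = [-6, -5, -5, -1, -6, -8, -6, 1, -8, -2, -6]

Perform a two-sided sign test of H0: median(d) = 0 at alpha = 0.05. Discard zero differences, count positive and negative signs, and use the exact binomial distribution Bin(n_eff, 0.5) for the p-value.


Step 1: Discard zero differences. Original n = 11; n_eff = number of nonzero differences = 11.
Nonzero differences (with sign): -6, -5, -5, -1, -6, -8, -6, +1, -8, -2, -6
Step 2: Count signs: positive = 1, negative = 10.
Step 3: Under H0: P(positive) = 0.5, so the number of positives S ~ Bin(11, 0.5).
Step 4: Two-sided exact p-value = sum of Bin(11,0.5) probabilities at or below the observed probability = 0.011719.
Step 5: alpha = 0.05. reject H0.

n_eff = 11, pos = 1, neg = 10, p = 0.011719, reject H0.


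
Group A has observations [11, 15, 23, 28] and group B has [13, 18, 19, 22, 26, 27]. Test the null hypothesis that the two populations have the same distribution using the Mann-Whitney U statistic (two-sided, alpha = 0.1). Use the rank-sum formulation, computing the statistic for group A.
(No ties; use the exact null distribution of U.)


Step 1: Combine and sort all 10 observations; assign midranks.
sorted (value, group): (11,X), (13,Y), (15,X), (18,Y), (19,Y), (22,Y), (23,X), (26,Y), (27,Y), (28,X)
ranks: 11->1, 13->2, 15->3, 18->4, 19->5, 22->6, 23->7, 26->8, 27->9, 28->10
Step 2: Rank sum for X: R1 = 1 + 3 + 7 + 10 = 21.
Step 3: U_X = R1 - n1(n1+1)/2 = 21 - 4*5/2 = 21 - 10 = 11.
       U_Y = n1*n2 - U_X = 24 - 11 = 13.
Step 4: No ties, so the exact null distribution of U (based on enumerating the C(10,4) = 210 equally likely rank assignments) gives the two-sided p-value.
Step 5: p-value = 0.914286; compare to alpha = 0.1. fail to reject H0.

U_X = 11, p = 0.914286, fail to reject H0 at alpha = 0.1.


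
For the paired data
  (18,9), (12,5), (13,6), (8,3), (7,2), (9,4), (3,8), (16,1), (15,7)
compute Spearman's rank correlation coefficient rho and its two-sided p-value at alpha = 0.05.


Step 1: Rank x and y separately (midranks; no ties here).
rank(x): 18->9, 12->5, 13->6, 8->3, 7->2, 9->4, 3->1, 16->8, 15->7
rank(y): 9->9, 5->5, 6->6, 3->3, 2->2, 4->4, 8->8, 1->1, 7->7
Step 2: d_i = R_x(i) - R_y(i); compute d_i^2.
  (9-9)^2=0, (5-5)^2=0, (6-6)^2=0, (3-3)^2=0, (2-2)^2=0, (4-4)^2=0, (1-8)^2=49, (8-1)^2=49, (7-7)^2=0
sum(d^2) = 98.
Step 3: rho = 1 - 6*98 / (9*(9^2 - 1)) = 1 - 588/720 = 0.183333.
Step 4: Under H0, t = rho * sqrt((n-2)/(1-rho^2)) = 0.4934 ~ t(7).
Step 5: Two-sided p-value from the t-distribution with 7 df = 0.636820.
Step 6: alpha = 0.05. fail to reject H0.

rho = 0.1833, p = 0.636820, fail to reject H0 at alpha = 0.05.


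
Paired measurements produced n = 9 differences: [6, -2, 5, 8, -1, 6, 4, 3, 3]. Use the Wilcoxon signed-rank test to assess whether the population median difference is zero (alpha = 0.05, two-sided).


Step 1: Drop any zero differences (none here) and take |d_i|.
|d| = [6, 2, 5, 8, 1, 6, 4, 3, 3]
Step 2: Midrank |d_i| (ties get averaged ranks).
ranks: |6|->7.5, |2|->2, |5|->6, |8|->9, |1|->1, |6|->7.5, |4|->5, |3|->3.5, |3|->3.5
Step 3: Attach original signs; sum ranks with positive sign and with negative sign.
W+ = 7.5 + 6 + 9 + 7.5 + 5 + 3.5 + 3.5 = 42
W- = 2 + 1 = 3
(Check: W+ + W- = 45 should equal n(n+1)/2 = 45.)
Step 4: Test statistic W = min(W+, W-) = 3.
Step 5: Ties in |d|, so use the tie-corrected normal approximation.
        E[W] = n(n+1)/4 = 9*10/4 = 22.5.
        Tie groups: |d|=3 (t=2), |d|=6 (t=2); sum(t^3 - t) = 12.
        Var[W] = n(n+1)(2n+1)/24 - sum(t^3-t)/48 = 1710/24 - 12/48 = 71.
        z = (W - E[W]) / sqrt(Var[W]) = (3 - 22.5) / 8.4261 = -2.3142.
        Two-sided p = 2*Phi(z) = 0.020655.
Step 6: alpha = 0.05. reject H0.

W+ = 42, W- = 3, W = min = 3, p = 0.020655, reject H0.


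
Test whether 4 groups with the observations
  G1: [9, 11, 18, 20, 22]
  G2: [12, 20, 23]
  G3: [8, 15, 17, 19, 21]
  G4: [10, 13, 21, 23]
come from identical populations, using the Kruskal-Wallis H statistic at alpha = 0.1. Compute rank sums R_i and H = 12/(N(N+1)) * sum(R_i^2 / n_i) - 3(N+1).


Step 1: Combine all N = 17 observations and assign midranks.
sorted (value, group, rank): (8,G3,1), (9,G1,2), (10,G4,3), (11,G1,4), (12,G2,5), (13,G4,6), (15,G3,7), (17,G3,8), (18,G1,9), (19,G3,10), (20,G1,11.5), (20,G2,11.5), (21,G3,13.5), (21,G4,13.5), (22,G1,15), (23,G2,16.5), (23,G4,16.5)
Step 2: Sum ranks within each group.
R_1 = 41.5 (n_1 = 5)
R_2 = 33 (n_2 = 3)
R_3 = 39.5 (n_3 = 5)
R_4 = 39 (n_4 = 4)
Step 3: H = 12/(N(N+1)) * sum(R_i^2/n_i) - 3(N+1)
     = 12/(17*18) * (41.5^2/5 + 33^2/3 + 39.5^2/5 + 39^2/4) - 3*18
     = 0.039216 * 1399.75 - 54
     = 0.892157.
Step 4: Ties present; correction factor C = 1 - 18/(17^3 - 17) = 0.996324. Corrected H = 0.892157 / 0.996324 = 0.895449.
Step 5: Under H0, H ~ chi^2(3); p-value = 0.826526.
Step 6: alpha = 0.1. fail to reject H0.

H = 0.8954, df = 3, p = 0.826526, fail to reject H0.


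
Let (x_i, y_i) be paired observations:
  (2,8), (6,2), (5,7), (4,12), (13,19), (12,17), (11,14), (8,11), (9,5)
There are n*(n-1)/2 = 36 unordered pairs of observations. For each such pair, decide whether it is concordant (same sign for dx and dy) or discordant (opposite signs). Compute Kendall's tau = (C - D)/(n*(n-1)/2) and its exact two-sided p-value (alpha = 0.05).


Step 1: Enumerate the 36 unordered pairs (i,j) with i<j and classify each by sign(x_j-x_i) * sign(y_j-y_i).
  (1,2):dx=+4,dy=-6->D; (1,3):dx=+3,dy=-1->D; (1,4):dx=+2,dy=+4->C; (1,5):dx=+11,dy=+11->C
  (1,6):dx=+10,dy=+9->C; (1,7):dx=+9,dy=+6->C; (1,8):dx=+6,dy=+3->C; (1,9):dx=+7,dy=-3->D
  (2,3):dx=-1,dy=+5->D; (2,4):dx=-2,dy=+10->D; (2,5):dx=+7,dy=+17->C; (2,6):dx=+6,dy=+15->C
  (2,7):dx=+5,dy=+12->C; (2,8):dx=+2,dy=+9->C; (2,9):dx=+3,dy=+3->C; (3,4):dx=-1,dy=+5->D
  (3,5):dx=+8,dy=+12->C; (3,6):dx=+7,dy=+10->C; (3,7):dx=+6,dy=+7->C; (3,8):dx=+3,dy=+4->C
  (3,9):dx=+4,dy=-2->D; (4,5):dx=+9,dy=+7->C; (4,6):dx=+8,dy=+5->C; (4,7):dx=+7,dy=+2->C
  (4,8):dx=+4,dy=-1->D; (4,9):dx=+5,dy=-7->D; (5,6):dx=-1,dy=-2->C; (5,7):dx=-2,dy=-5->C
  (5,8):dx=-5,dy=-8->C; (5,9):dx=-4,dy=-14->C; (6,7):dx=-1,dy=-3->C; (6,8):dx=-4,dy=-6->C
  (6,9):dx=-3,dy=-12->C; (7,8):dx=-3,dy=-3->C; (7,9):dx=-2,dy=-9->C; (8,9):dx=+1,dy=-6->D
Step 2: C = 26, D = 10, total pairs = 36.
Step 3: tau = (C - D)/(n(n-1)/2) = (26 - 10)/36 = 0.444444.
Step 4: Exact two-sided p-value (enumerate n! = 362880 permutations of y under H0): p = 0.119439.
Step 5: alpha = 0.05. fail to reject H0.

tau_b = 0.4444 (C=26, D=10), p = 0.119439, fail to reject H0.


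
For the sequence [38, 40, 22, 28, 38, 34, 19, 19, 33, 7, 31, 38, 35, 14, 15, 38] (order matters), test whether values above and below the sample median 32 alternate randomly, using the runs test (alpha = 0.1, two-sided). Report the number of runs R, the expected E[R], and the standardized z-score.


Step 1: Compute median = 32; label A = above, B = below.
Labels in order: AABBAABBABBAABBA  (n_A = 8, n_B = 8)
Step 2: Count runs R = 9.
Step 3: Under H0 (random ordering), E[R] = 2*n_A*n_B/(n_A+n_B) + 1 = 2*8*8/16 + 1 = 9.0000.
        Var[R] = 2*n_A*n_B*(2*n_A*n_B - n_A - n_B) / ((n_A+n_B)^2 * (n_A+n_B-1)) = 14336/3840 = 3.7333.
        SD[R] = 1.9322.
Step 4: R = E[R], so z = 0 with no continuity correction.
Step 5: Two-sided p-value via normal approximation = 2*(1 - Phi(|z|)) = 1.000000.
Step 6: alpha = 0.1. fail to reject H0.

R = 9, z = 0.0000, p = 1.000000, fail to reject H0.


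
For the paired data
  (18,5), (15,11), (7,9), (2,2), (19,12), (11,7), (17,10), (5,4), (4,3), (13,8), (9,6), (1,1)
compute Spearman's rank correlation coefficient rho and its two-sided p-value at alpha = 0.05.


Step 1: Rank x and y separately (midranks; no ties here).
rank(x): 18->11, 15->9, 7->5, 2->2, 19->12, 11->7, 17->10, 5->4, 4->3, 13->8, 9->6, 1->1
rank(y): 5->5, 11->11, 9->9, 2->2, 12->12, 7->7, 10->10, 4->4, 3->3, 8->8, 6->6, 1->1
Step 2: d_i = R_x(i) - R_y(i); compute d_i^2.
  (11-5)^2=36, (9-11)^2=4, (5-9)^2=16, (2-2)^2=0, (12-12)^2=0, (7-7)^2=0, (10-10)^2=0, (4-4)^2=0, (3-3)^2=0, (8-8)^2=0, (6-6)^2=0, (1-1)^2=0
sum(d^2) = 56.
Step 3: rho = 1 - 6*56 / (12*(12^2 - 1)) = 1 - 336/1716 = 0.804196.
Step 4: Under H0, t = rho * sqrt((n-2)/(1-rho^2)) = 4.2787 ~ t(10).
Step 5: Two-sided p-value from the t-distribution with 10 df = 0.001615.
Step 6: alpha = 0.05. reject H0.

rho = 0.8042, p = 0.001615, reject H0 at alpha = 0.05.


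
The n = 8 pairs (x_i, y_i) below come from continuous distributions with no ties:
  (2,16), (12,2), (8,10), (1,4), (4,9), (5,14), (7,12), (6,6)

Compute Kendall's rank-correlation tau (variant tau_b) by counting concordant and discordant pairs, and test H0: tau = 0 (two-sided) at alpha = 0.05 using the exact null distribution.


Step 1: Enumerate the 28 unordered pairs (i,j) with i<j and classify each by sign(x_j-x_i) * sign(y_j-y_i).
  (1,2):dx=+10,dy=-14->D; (1,3):dx=+6,dy=-6->D; (1,4):dx=-1,dy=-12->C; (1,5):dx=+2,dy=-7->D
  (1,6):dx=+3,dy=-2->D; (1,7):dx=+5,dy=-4->D; (1,8):dx=+4,dy=-10->D; (2,3):dx=-4,dy=+8->D
  (2,4):dx=-11,dy=+2->D; (2,5):dx=-8,dy=+7->D; (2,6):dx=-7,dy=+12->D; (2,7):dx=-5,dy=+10->D
  (2,8):dx=-6,dy=+4->D; (3,4):dx=-7,dy=-6->C; (3,5):dx=-4,dy=-1->C; (3,6):dx=-3,dy=+4->D
  (3,7):dx=-1,dy=+2->D; (3,8):dx=-2,dy=-4->C; (4,5):dx=+3,dy=+5->C; (4,6):dx=+4,dy=+10->C
  (4,7):dx=+6,dy=+8->C; (4,8):dx=+5,dy=+2->C; (5,6):dx=+1,dy=+5->C; (5,7):dx=+3,dy=+3->C
  (5,8):dx=+2,dy=-3->D; (6,7):dx=+2,dy=-2->D; (6,8):dx=+1,dy=-8->D; (7,8):dx=-1,dy=-6->C
Step 2: C = 11, D = 17, total pairs = 28.
Step 3: tau = (C - D)/(n(n-1)/2) = (11 - 17)/28 = -0.214286.
Step 4: Exact two-sided p-value (enumerate n! = 40320 permutations of y under H0): p = 0.548413.
Step 5: alpha = 0.05. fail to reject H0.

tau_b = -0.2143 (C=11, D=17), p = 0.548413, fail to reject H0.


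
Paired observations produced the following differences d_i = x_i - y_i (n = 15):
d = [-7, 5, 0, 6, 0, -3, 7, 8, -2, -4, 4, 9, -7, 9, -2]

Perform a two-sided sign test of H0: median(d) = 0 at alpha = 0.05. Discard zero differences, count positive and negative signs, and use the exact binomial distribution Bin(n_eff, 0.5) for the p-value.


Step 1: Discard zero differences. Original n = 15; n_eff = number of nonzero differences = 13.
Nonzero differences (with sign): -7, +5, +6, -3, +7, +8, -2, -4, +4, +9, -7, +9, -2
Step 2: Count signs: positive = 7, negative = 6.
Step 3: Under H0: P(positive) = 0.5, so the number of positives S ~ Bin(13, 0.5).
Step 4: Two-sided exact p-value = sum of Bin(13,0.5) probabilities at or below the observed probability = 1.000000.
Step 5: alpha = 0.05. fail to reject H0.

n_eff = 13, pos = 7, neg = 6, p = 1.000000, fail to reject H0.


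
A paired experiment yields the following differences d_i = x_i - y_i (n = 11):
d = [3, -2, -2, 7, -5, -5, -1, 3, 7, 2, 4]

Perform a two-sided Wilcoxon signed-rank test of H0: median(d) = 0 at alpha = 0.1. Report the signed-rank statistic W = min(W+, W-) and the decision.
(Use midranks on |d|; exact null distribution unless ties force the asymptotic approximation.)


Step 1: Drop any zero differences (none here) and take |d_i|.
|d| = [3, 2, 2, 7, 5, 5, 1, 3, 7, 2, 4]
Step 2: Midrank |d_i| (ties get averaged ranks).
ranks: |3|->5.5, |2|->3, |2|->3, |7|->10.5, |5|->8.5, |5|->8.5, |1|->1, |3|->5.5, |7|->10.5, |2|->3, |4|->7
Step 3: Attach original signs; sum ranks with positive sign and with negative sign.
W+ = 5.5 + 10.5 + 5.5 + 10.5 + 3 + 7 = 42
W- = 3 + 3 + 8.5 + 8.5 + 1 = 24
(Check: W+ + W- = 66 should equal n(n+1)/2 = 66.)
Step 4: Test statistic W = min(W+, W-) = 24.
Step 5: Ties in |d|, so use the tie-corrected normal approximation.
        E[W] = n(n+1)/4 = 11*12/4 = 33.
        Tie groups: |d|=2 (t=3), |d|=3 (t=2), |d|=5 (t=2), |d|=7 (t=2); sum(t^3 - t) = 42.
        Var[W] = n(n+1)(2n+1)/24 - sum(t^3-t)/48 = 3036/24 - 42/48 = 125.625.
        z = (W - E[W]) / sqrt(Var[W]) = (24 - 33) / 11.2083 = -0.8030.
        Two-sided p = 2*Phi(z) = 0.421987.
Step 6: alpha = 0.1. fail to reject H0.

W+ = 42, W- = 24, W = min = 24, p = 0.421987, fail to reject H0.


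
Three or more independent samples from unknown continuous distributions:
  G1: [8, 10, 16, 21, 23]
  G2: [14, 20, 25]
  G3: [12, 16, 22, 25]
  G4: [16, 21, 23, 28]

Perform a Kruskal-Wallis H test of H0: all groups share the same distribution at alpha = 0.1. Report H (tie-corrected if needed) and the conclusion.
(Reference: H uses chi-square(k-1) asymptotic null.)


Step 1: Combine all N = 16 observations and assign midranks.
sorted (value, group, rank): (8,G1,1), (10,G1,2), (12,G3,3), (14,G2,4), (16,G1,6), (16,G3,6), (16,G4,6), (20,G2,8), (21,G1,9.5), (21,G4,9.5), (22,G3,11), (23,G1,12.5), (23,G4,12.5), (25,G2,14.5), (25,G3,14.5), (28,G4,16)
Step 2: Sum ranks within each group.
R_1 = 31 (n_1 = 5)
R_2 = 26.5 (n_2 = 3)
R_3 = 34.5 (n_3 = 4)
R_4 = 44 (n_4 = 4)
Step 3: H = 12/(N(N+1)) * sum(R_i^2/n_i) - 3(N+1)
     = 12/(16*17) * (31^2/5 + 26.5^2/3 + 34.5^2/4 + 44^2/4) - 3*17
     = 0.044118 * 1207.85 - 51
     = 2.287316.
Step 4: Ties present; correction factor C = 1 - 42/(16^3 - 16) = 0.989706. Corrected H = 2.287316 / 0.989706 = 2.311107.
Step 5: Under H0, H ~ chi^2(3); p-value = 0.510396.
Step 6: alpha = 0.1. fail to reject H0.

H = 2.3111, df = 3, p = 0.510396, fail to reject H0.


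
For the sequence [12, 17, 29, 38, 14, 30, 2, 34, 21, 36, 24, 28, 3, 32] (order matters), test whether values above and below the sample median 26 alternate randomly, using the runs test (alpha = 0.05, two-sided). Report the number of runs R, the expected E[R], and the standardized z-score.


Step 1: Compute median = 26; label A = above, B = below.
Labels in order: BBAABABABABABA  (n_A = 7, n_B = 7)
Step 2: Count runs R = 12.
Step 3: Under H0 (random ordering), E[R] = 2*n_A*n_B/(n_A+n_B) + 1 = 2*7*7/14 + 1 = 8.0000.
        Var[R] = 2*n_A*n_B*(2*n_A*n_B - n_A - n_B) / ((n_A+n_B)^2 * (n_A+n_B-1)) = 8232/2548 = 3.2308.
        SD[R] = 1.7974.
Step 4: Continuity-corrected z = (R - 0.5 - E[R]) / SD[R] = (12 - 0.5 - 8.0000) / 1.7974 = 1.9472.
Step 5: Two-sided p-value via normal approximation = 2*(1 - Phi(|z|)) = 0.051508.
Step 6: alpha = 0.05. fail to reject H0.

R = 12, z = 1.9472, p = 0.051508, fail to reject H0.


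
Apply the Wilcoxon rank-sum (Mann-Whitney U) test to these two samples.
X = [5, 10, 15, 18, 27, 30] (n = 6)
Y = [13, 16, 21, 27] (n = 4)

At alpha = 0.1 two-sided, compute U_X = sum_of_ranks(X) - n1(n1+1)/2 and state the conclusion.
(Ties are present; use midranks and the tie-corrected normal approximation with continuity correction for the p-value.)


Step 1: Combine and sort all 10 observations; assign midranks.
sorted (value, group): (5,X), (10,X), (13,Y), (15,X), (16,Y), (18,X), (21,Y), (27,X), (27,Y), (30,X)
ranks: 5->1, 10->2, 13->3, 15->4, 16->5, 18->6, 21->7, 27->8.5, 27->8.5, 30->10
Step 2: Rank sum for X: R1 = 1 + 2 + 4 + 6 + 8.5 + 10 = 31.5.
Step 3: U_X = R1 - n1(n1+1)/2 = 31.5 - 6*7/2 = 31.5 - 21 = 10.5.
       U_Y = n1*n2 - U_X = 24 - 10.5 = 13.5.
Step 4: Ties are present, so use the tie-corrected normal approximation (with continuity correction) for the p-value.
Step 5: p-value = 0.830664; compare to alpha = 0.1. fail to reject H0.

U_X = 10.5, p = 0.830664, fail to reject H0 at alpha = 0.1.


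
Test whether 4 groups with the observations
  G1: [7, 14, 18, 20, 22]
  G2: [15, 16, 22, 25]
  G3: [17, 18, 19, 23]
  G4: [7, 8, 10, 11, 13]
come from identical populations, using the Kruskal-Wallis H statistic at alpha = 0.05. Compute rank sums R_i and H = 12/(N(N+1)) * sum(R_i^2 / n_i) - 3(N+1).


Step 1: Combine all N = 18 observations and assign midranks.
sorted (value, group, rank): (7,G1,1.5), (7,G4,1.5), (8,G4,3), (10,G4,4), (11,G4,5), (13,G4,6), (14,G1,7), (15,G2,8), (16,G2,9), (17,G3,10), (18,G1,11.5), (18,G3,11.5), (19,G3,13), (20,G1,14), (22,G1,15.5), (22,G2,15.5), (23,G3,17), (25,G2,18)
Step 2: Sum ranks within each group.
R_1 = 49.5 (n_1 = 5)
R_2 = 50.5 (n_2 = 4)
R_3 = 51.5 (n_3 = 4)
R_4 = 19.5 (n_4 = 5)
Step 3: H = 12/(N(N+1)) * sum(R_i^2/n_i) - 3(N+1)
     = 12/(18*19) * (49.5^2/5 + 50.5^2/4 + 51.5^2/4 + 19.5^2/5) - 3*19
     = 0.035088 * 1866.72 - 57
     = 8.499123.
Step 4: Ties present; correction factor C = 1 - 18/(18^3 - 18) = 0.996904. Corrected H = 8.499123 / 0.996904 = 8.525518.
Step 5: Under H0, H ~ chi^2(3); p-value = 0.036312.
Step 6: alpha = 0.05. reject H0.

H = 8.5255, df = 3, p = 0.036312, reject H0.


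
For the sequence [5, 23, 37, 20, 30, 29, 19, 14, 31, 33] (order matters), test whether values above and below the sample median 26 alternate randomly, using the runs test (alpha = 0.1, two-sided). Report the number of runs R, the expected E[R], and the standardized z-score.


Step 1: Compute median = 26; label A = above, B = below.
Labels in order: BBABAABBAA  (n_A = 5, n_B = 5)
Step 2: Count runs R = 6.
Step 3: Under H0 (random ordering), E[R] = 2*n_A*n_B/(n_A+n_B) + 1 = 2*5*5/10 + 1 = 6.0000.
        Var[R] = 2*n_A*n_B*(2*n_A*n_B - n_A - n_B) / ((n_A+n_B)^2 * (n_A+n_B-1)) = 2000/900 = 2.2222.
        SD[R] = 1.4907.
Step 4: R = E[R], so z = 0 with no continuity correction.
Step 5: Two-sided p-value via normal approximation = 2*(1 - Phi(|z|)) = 1.000000.
Step 6: alpha = 0.1. fail to reject H0.

R = 6, z = 0.0000, p = 1.000000, fail to reject H0.


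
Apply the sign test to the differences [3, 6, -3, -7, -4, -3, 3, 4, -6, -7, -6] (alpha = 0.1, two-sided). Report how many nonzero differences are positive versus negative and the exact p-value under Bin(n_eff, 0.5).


Step 1: Discard zero differences. Original n = 11; n_eff = number of nonzero differences = 11.
Nonzero differences (with sign): +3, +6, -3, -7, -4, -3, +3, +4, -6, -7, -6
Step 2: Count signs: positive = 4, negative = 7.
Step 3: Under H0: P(positive) = 0.5, so the number of positives S ~ Bin(11, 0.5).
Step 4: Two-sided exact p-value = sum of Bin(11,0.5) probabilities at or below the observed probability = 0.548828.
Step 5: alpha = 0.1. fail to reject H0.

n_eff = 11, pos = 4, neg = 7, p = 0.548828, fail to reject H0.


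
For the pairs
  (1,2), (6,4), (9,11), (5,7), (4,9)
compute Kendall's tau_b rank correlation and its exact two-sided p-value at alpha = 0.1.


Step 1: Enumerate the 10 unordered pairs (i,j) with i<j and classify each by sign(x_j-x_i) * sign(y_j-y_i).
  (1,2):dx=+5,dy=+2->C; (1,3):dx=+8,dy=+9->C; (1,4):dx=+4,dy=+5->C; (1,5):dx=+3,dy=+7->C
  (2,3):dx=+3,dy=+7->C; (2,4):dx=-1,dy=+3->D; (2,5):dx=-2,dy=+5->D; (3,4):dx=-4,dy=-4->C
  (3,5):dx=-5,dy=-2->C; (4,5):dx=-1,dy=+2->D
Step 2: C = 7, D = 3, total pairs = 10.
Step 3: tau = (C - D)/(n(n-1)/2) = (7 - 3)/10 = 0.400000.
Step 4: Exact two-sided p-value (enumerate n! = 120 permutations of y under H0): p = 0.483333.
Step 5: alpha = 0.1. fail to reject H0.

tau_b = 0.4000 (C=7, D=3), p = 0.483333, fail to reject H0.


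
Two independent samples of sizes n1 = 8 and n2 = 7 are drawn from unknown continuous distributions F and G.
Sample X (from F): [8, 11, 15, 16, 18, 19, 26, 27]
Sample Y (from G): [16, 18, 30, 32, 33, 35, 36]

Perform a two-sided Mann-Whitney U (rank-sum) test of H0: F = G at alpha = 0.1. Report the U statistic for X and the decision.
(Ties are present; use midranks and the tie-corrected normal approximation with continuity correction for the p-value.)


Step 1: Combine and sort all 15 observations; assign midranks.
sorted (value, group): (8,X), (11,X), (15,X), (16,X), (16,Y), (18,X), (18,Y), (19,X), (26,X), (27,X), (30,Y), (32,Y), (33,Y), (35,Y), (36,Y)
ranks: 8->1, 11->2, 15->3, 16->4.5, 16->4.5, 18->6.5, 18->6.5, 19->8, 26->9, 27->10, 30->11, 32->12, 33->13, 35->14, 36->15
Step 2: Rank sum for X: R1 = 1 + 2 + 3 + 4.5 + 6.5 + 8 + 9 + 10 = 44.
Step 3: U_X = R1 - n1(n1+1)/2 = 44 - 8*9/2 = 44 - 36 = 8.
       U_Y = n1*n2 - U_X = 56 - 8 = 48.
Step 4: Ties are present, so use the tie-corrected normal approximation (with continuity correction) for the p-value.
Step 5: p-value = 0.023776; compare to alpha = 0.1. reject H0.

U_X = 8, p = 0.023776, reject H0 at alpha = 0.1.


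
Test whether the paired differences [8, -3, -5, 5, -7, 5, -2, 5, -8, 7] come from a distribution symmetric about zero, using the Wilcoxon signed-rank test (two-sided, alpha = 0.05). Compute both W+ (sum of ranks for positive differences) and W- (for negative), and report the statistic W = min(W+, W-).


Step 1: Drop any zero differences (none here) and take |d_i|.
|d| = [8, 3, 5, 5, 7, 5, 2, 5, 8, 7]
Step 2: Midrank |d_i| (ties get averaged ranks).
ranks: |8|->9.5, |3|->2, |5|->4.5, |5|->4.5, |7|->7.5, |5|->4.5, |2|->1, |5|->4.5, |8|->9.5, |7|->7.5
Step 3: Attach original signs; sum ranks with positive sign and with negative sign.
W+ = 9.5 + 4.5 + 4.5 + 4.5 + 7.5 = 30.5
W- = 2 + 4.5 + 7.5 + 1 + 9.5 = 24.5
(Check: W+ + W- = 55 should equal n(n+1)/2 = 55.)
Step 4: Test statistic W = min(W+, W-) = 24.5.
Step 5: Ties in |d|, so use the tie-corrected normal approximation.
        E[W] = n(n+1)/4 = 10*11/4 = 27.5.
        Tie groups: |d|=5 (t=4), |d|=7 (t=2), |d|=8 (t=2); sum(t^3 - t) = 72.
        Var[W] = n(n+1)(2n+1)/24 - sum(t^3-t)/48 = 2310/24 - 72/48 = 94.75.
        z = (W - E[W]) / sqrt(Var[W]) = (24.5 - 27.5) / 9.7340 = -0.3082.
        Two-sided p = 2*Phi(z) = 0.757931.
Step 6: alpha = 0.05. fail to reject H0.

W+ = 30.5, W- = 24.5, W = min = 24.5, p = 0.757931, fail to reject H0.


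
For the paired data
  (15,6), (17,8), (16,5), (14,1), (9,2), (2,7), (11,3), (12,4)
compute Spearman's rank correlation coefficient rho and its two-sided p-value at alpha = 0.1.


Step 1: Rank x and y separately (midranks; no ties here).
rank(x): 15->6, 17->8, 16->7, 14->5, 9->2, 2->1, 11->3, 12->4
rank(y): 6->6, 8->8, 5->5, 1->1, 2->2, 7->7, 3->3, 4->4
Step 2: d_i = R_x(i) - R_y(i); compute d_i^2.
  (6-6)^2=0, (8-8)^2=0, (7-5)^2=4, (5-1)^2=16, (2-2)^2=0, (1-7)^2=36, (3-3)^2=0, (4-4)^2=0
sum(d^2) = 56.
Step 3: rho = 1 - 6*56 / (8*(8^2 - 1)) = 1 - 336/504 = 0.333333.
Step 4: Under H0, t = rho * sqrt((n-2)/(1-rho^2)) = 0.8660 ~ t(6).
Step 5: Two-sided p-value from the t-distribution with 6 df = 0.419753.
Step 6: alpha = 0.1. fail to reject H0.

rho = 0.3333, p = 0.419753, fail to reject H0 at alpha = 0.1.


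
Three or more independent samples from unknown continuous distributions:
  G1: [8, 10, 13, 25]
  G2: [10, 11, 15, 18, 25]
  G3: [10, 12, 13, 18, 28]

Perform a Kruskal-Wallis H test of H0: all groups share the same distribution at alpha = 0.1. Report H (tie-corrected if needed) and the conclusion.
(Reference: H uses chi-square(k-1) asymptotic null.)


Step 1: Combine all N = 14 observations and assign midranks.
sorted (value, group, rank): (8,G1,1), (10,G1,3), (10,G2,3), (10,G3,3), (11,G2,5), (12,G3,6), (13,G1,7.5), (13,G3,7.5), (15,G2,9), (18,G2,10.5), (18,G3,10.5), (25,G1,12.5), (25,G2,12.5), (28,G3,14)
Step 2: Sum ranks within each group.
R_1 = 24 (n_1 = 4)
R_2 = 40 (n_2 = 5)
R_3 = 41 (n_3 = 5)
Step 3: H = 12/(N(N+1)) * sum(R_i^2/n_i) - 3(N+1)
     = 12/(14*15) * (24^2/4 + 40^2/5 + 41^2/5) - 3*15
     = 0.057143 * 800.2 - 45
     = 0.725714.
Step 4: Ties present; correction factor C = 1 - 42/(14^3 - 14) = 0.984615. Corrected H = 0.725714 / 0.984615 = 0.737054.
Step 5: Under H0, H ~ chi^2(2); p-value = 0.691753.
Step 6: alpha = 0.1. fail to reject H0.

H = 0.7371, df = 2, p = 0.691753, fail to reject H0.


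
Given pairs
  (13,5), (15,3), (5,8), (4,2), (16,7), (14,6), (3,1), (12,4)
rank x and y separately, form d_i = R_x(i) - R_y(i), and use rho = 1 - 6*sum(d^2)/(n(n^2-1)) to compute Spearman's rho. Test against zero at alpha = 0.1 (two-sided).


Step 1: Rank x and y separately (midranks; no ties here).
rank(x): 13->5, 15->7, 5->3, 4->2, 16->8, 14->6, 3->1, 12->4
rank(y): 5->5, 3->3, 8->8, 2->2, 7->7, 6->6, 1->1, 4->4
Step 2: d_i = R_x(i) - R_y(i); compute d_i^2.
  (5-5)^2=0, (7-3)^2=16, (3-8)^2=25, (2-2)^2=0, (8-7)^2=1, (6-6)^2=0, (1-1)^2=0, (4-4)^2=0
sum(d^2) = 42.
Step 3: rho = 1 - 6*42 / (8*(8^2 - 1)) = 1 - 252/504 = 0.500000.
Step 4: Under H0, t = rho * sqrt((n-2)/(1-rho^2)) = 1.4142 ~ t(6).
Step 5: Two-sided p-value from the t-distribution with 6 df = 0.207031.
Step 6: alpha = 0.1. fail to reject H0.

rho = 0.5000, p = 0.207031, fail to reject H0 at alpha = 0.1.


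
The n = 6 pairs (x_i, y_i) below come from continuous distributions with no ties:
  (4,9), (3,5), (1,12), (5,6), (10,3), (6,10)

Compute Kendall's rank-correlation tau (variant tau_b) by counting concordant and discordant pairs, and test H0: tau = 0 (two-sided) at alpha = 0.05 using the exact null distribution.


Step 1: Enumerate the 15 unordered pairs (i,j) with i<j and classify each by sign(x_j-x_i) * sign(y_j-y_i).
  (1,2):dx=-1,dy=-4->C; (1,3):dx=-3,dy=+3->D; (1,4):dx=+1,dy=-3->D; (1,5):dx=+6,dy=-6->D
  (1,6):dx=+2,dy=+1->C; (2,3):dx=-2,dy=+7->D; (2,4):dx=+2,dy=+1->C; (2,5):dx=+7,dy=-2->D
  (2,6):dx=+3,dy=+5->C; (3,4):dx=+4,dy=-6->D; (3,5):dx=+9,dy=-9->D; (3,6):dx=+5,dy=-2->D
  (4,5):dx=+5,dy=-3->D; (4,6):dx=+1,dy=+4->C; (5,6):dx=-4,dy=+7->D
Step 2: C = 5, D = 10, total pairs = 15.
Step 3: tau = (C - D)/(n(n-1)/2) = (5 - 10)/15 = -0.333333.
Step 4: Exact two-sided p-value (enumerate n! = 720 permutations of y under H0): p = 0.469444.
Step 5: alpha = 0.05. fail to reject H0.

tau_b = -0.3333 (C=5, D=10), p = 0.469444, fail to reject H0.


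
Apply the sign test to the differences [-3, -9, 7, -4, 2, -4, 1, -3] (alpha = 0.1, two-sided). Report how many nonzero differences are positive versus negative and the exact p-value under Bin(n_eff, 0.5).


Step 1: Discard zero differences. Original n = 8; n_eff = number of nonzero differences = 8.
Nonzero differences (with sign): -3, -9, +7, -4, +2, -4, +1, -3
Step 2: Count signs: positive = 3, negative = 5.
Step 3: Under H0: P(positive) = 0.5, so the number of positives S ~ Bin(8, 0.5).
Step 4: Two-sided exact p-value = sum of Bin(8,0.5) probabilities at or below the observed probability = 0.726562.
Step 5: alpha = 0.1. fail to reject H0.

n_eff = 8, pos = 3, neg = 5, p = 0.726562, fail to reject H0.


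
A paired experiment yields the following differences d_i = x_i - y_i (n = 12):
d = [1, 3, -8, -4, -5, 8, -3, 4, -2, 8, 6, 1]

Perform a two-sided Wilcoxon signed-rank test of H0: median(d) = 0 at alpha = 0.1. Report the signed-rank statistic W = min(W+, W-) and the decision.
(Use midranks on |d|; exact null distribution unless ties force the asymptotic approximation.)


Step 1: Drop any zero differences (none here) and take |d_i|.
|d| = [1, 3, 8, 4, 5, 8, 3, 4, 2, 8, 6, 1]
Step 2: Midrank |d_i| (ties get averaged ranks).
ranks: |1|->1.5, |3|->4.5, |8|->11, |4|->6.5, |5|->8, |8|->11, |3|->4.5, |4|->6.5, |2|->3, |8|->11, |6|->9, |1|->1.5
Step 3: Attach original signs; sum ranks with positive sign and with negative sign.
W+ = 1.5 + 4.5 + 11 + 6.5 + 11 + 9 + 1.5 = 45
W- = 11 + 6.5 + 8 + 4.5 + 3 = 33
(Check: W+ + W- = 78 should equal n(n+1)/2 = 78.)
Step 4: Test statistic W = min(W+, W-) = 33.
Step 5: Ties in |d|, so use the tie-corrected normal approximation.
        E[W] = n(n+1)/4 = 12*13/4 = 39.
        Tie groups: |d|=1 (t=2), |d|=3 (t=2), |d|=4 (t=2), |d|=8 (t=3); sum(t^3 - t) = 42.
        Var[W] = n(n+1)(2n+1)/24 - sum(t^3-t)/48 = 3900/24 - 42/48 = 161.625.
        z = (W - E[W]) / sqrt(Var[W]) = (33 - 39) / 12.7132 = -0.4720.
        Two-sided p = 2*Phi(z) = 0.636962.
Step 6: alpha = 0.1. fail to reject H0.

W+ = 45, W- = 33, W = min = 33, p = 0.636962, fail to reject H0.


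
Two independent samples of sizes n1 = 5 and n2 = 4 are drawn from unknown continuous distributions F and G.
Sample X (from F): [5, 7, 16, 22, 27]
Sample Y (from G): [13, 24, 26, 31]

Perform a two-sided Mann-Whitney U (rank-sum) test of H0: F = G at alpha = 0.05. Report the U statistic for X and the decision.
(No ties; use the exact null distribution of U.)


Step 1: Combine and sort all 9 observations; assign midranks.
sorted (value, group): (5,X), (7,X), (13,Y), (16,X), (22,X), (24,Y), (26,Y), (27,X), (31,Y)
ranks: 5->1, 7->2, 13->3, 16->4, 22->5, 24->6, 26->7, 27->8, 31->9
Step 2: Rank sum for X: R1 = 1 + 2 + 4 + 5 + 8 = 20.
Step 3: U_X = R1 - n1(n1+1)/2 = 20 - 5*6/2 = 20 - 15 = 5.
       U_Y = n1*n2 - U_X = 20 - 5 = 15.
Step 4: No ties, so the exact null distribution of U (based on enumerating the C(9,5) = 126 equally likely rank assignments) gives the two-sided p-value.
Step 5: p-value = 0.285714; compare to alpha = 0.05. fail to reject H0.

U_X = 5, p = 0.285714, fail to reject H0 at alpha = 0.05.


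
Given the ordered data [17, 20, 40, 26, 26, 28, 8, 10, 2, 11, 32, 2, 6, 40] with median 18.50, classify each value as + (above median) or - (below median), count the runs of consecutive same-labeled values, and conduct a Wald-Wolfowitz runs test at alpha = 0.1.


Step 1: Compute median = 18.50; label A = above, B = below.
Labels in order: BAAAAABBBBABBA  (n_A = 7, n_B = 7)
Step 2: Count runs R = 6.
Step 3: Under H0 (random ordering), E[R] = 2*n_A*n_B/(n_A+n_B) + 1 = 2*7*7/14 + 1 = 8.0000.
        Var[R] = 2*n_A*n_B*(2*n_A*n_B - n_A - n_B) / ((n_A+n_B)^2 * (n_A+n_B-1)) = 8232/2548 = 3.2308.
        SD[R] = 1.7974.
Step 4: Continuity-corrected z = (R + 0.5 - E[R]) / SD[R] = (6 + 0.5 - 8.0000) / 1.7974 = -0.8345.
Step 5: Two-sided p-value via normal approximation = 2*(1 - Phi(|z|)) = 0.403986.
Step 6: alpha = 0.1. fail to reject H0.

R = 6, z = -0.8345, p = 0.403986, fail to reject H0.


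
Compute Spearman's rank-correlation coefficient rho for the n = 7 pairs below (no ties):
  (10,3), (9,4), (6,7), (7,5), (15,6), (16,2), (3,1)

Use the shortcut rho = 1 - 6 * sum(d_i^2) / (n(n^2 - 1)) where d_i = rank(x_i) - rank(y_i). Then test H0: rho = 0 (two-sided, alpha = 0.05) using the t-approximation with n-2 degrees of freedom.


Step 1: Rank x and y separately (midranks; no ties here).
rank(x): 10->5, 9->4, 6->2, 7->3, 15->6, 16->7, 3->1
rank(y): 3->3, 4->4, 7->7, 5->5, 6->6, 2->2, 1->1
Step 2: d_i = R_x(i) - R_y(i); compute d_i^2.
  (5-3)^2=4, (4-4)^2=0, (2-7)^2=25, (3-5)^2=4, (6-6)^2=0, (7-2)^2=25, (1-1)^2=0
sum(d^2) = 58.
Step 3: rho = 1 - 6*58 / (7*(7^2 - 1)) = 1 - 348/336 = -0.035714.
Step 4: Under H0, t = rho * sqrt((n-2)/(1-rho^2)) = -0.0799 ~ t(5).
Step 5: Two-sided p-value from the t-distribution with 5 df = 0.939408.
Step 6: alpha = 0.05. fail to reject H0.

rho = -0.0357, p = 0.939408, fail to reject H0 at alpha = 0.05.


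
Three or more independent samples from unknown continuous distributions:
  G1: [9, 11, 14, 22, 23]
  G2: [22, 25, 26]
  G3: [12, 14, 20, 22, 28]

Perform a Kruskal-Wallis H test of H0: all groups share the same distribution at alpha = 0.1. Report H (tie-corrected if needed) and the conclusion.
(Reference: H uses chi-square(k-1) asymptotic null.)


Step 1: Combine all N = 13 observations and assign midranks.
sorted (value, group, rank): (9,G1,1), (11,G1,2), (12,G3,3), (14,G1,4.5), (14,G3,4.5), (20,G3,6), (22,G1,8), (22,G2,8), (22,G3,8), (23,G1,10), (25,G2,11), (26,G2,12), (28,G3,13)
Step 2: Sum ranks within each group.
R_1 = 25.5 (n_1 = 5)
R_2 = 31 (n_2 = 3)
R_3 = 34.5 (n_3 = 5)
Step 3: H = 12/(N(N+1)) * sum(R_i^2/n_i) - 3(N+1)
     = 12/(13*14) * (25.5^2/5 + 31^2/3 + 34.5^2/5) - 3*14
     = 0.065934 * 688.433 - 42
     = 3.391209.
Step 4: Ties present; correction factor C = 1 - 30/(13^3 - 13) = 0.986264. Corrected H = 3.391209 / 0.986264 = 3.438440.
Step 5: Under H0, H ~ chi^2(2); p-value = 0.179206.
Step 6: alpha = 0.1. fail to reject H0.

H = 3.4384, df = 2, p = 0.179206, fail to reject H0.


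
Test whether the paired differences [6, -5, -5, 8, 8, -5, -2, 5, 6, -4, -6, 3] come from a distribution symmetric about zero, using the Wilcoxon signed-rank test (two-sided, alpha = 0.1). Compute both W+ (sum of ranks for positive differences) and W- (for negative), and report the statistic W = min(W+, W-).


Step 1: Drop any zero differences (none here) and take |d_i|.
|d| = [6, 5, 5, 8, 8, 5, 2, 5, 6, 4, 6, 3]
Step 2: Midrank |d_i| (ties get averaged ranks).
ranks: |6|->9, |5|->5.5, |5|->5.5, |8|->11.5, |8|->11.5, |5|->5.5, |2|->1, |5|->5.5, |6|->9, |4|->3, |6|->9, |3|->2
Step 3: Attach original signs; sum ranks with positive sign and with negative sign.
W+ = 9 + 11.5 + 11.5 + 5.5 + 9 + 2 = 48.5
W- = 5.5 + 5.5 + 5.5 + 1 + 3 + 9 = 29.5
(Check: W+ + W- = 78 should equal n(n+1)/2 = 78.)
Step 4: Test statistic W = min(W+, W-) = 29.5.
Step 5: Ties in |d|, so use the tie-corrected normal approximation.
        E[W] = n(n+1)/4 = 12*13/4 = 39.
        Tie groups: |d|=5 (t=4), |d|=6 (t=3), |d|=8 (t=2); sum(t^3 - t) = 90.
        Var[W] = n(n+1)(2n+1)/24 - sum(t^3-t)/48 = 3900/24 - 90/48 = 160.625.
        z = (W - E[W]) / sqrt(Var[W]) = (29.5 - 39) / 12.6738 = -0.7496.
        Two-sided p = 2*Phi(z) = 0.453509.
Step 6: alpha = 0.1. fail to reject H0.

W+ = 48.5, W- = 29.5, W = min = 29.5, p = 0.453509, fail to reject H0.
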